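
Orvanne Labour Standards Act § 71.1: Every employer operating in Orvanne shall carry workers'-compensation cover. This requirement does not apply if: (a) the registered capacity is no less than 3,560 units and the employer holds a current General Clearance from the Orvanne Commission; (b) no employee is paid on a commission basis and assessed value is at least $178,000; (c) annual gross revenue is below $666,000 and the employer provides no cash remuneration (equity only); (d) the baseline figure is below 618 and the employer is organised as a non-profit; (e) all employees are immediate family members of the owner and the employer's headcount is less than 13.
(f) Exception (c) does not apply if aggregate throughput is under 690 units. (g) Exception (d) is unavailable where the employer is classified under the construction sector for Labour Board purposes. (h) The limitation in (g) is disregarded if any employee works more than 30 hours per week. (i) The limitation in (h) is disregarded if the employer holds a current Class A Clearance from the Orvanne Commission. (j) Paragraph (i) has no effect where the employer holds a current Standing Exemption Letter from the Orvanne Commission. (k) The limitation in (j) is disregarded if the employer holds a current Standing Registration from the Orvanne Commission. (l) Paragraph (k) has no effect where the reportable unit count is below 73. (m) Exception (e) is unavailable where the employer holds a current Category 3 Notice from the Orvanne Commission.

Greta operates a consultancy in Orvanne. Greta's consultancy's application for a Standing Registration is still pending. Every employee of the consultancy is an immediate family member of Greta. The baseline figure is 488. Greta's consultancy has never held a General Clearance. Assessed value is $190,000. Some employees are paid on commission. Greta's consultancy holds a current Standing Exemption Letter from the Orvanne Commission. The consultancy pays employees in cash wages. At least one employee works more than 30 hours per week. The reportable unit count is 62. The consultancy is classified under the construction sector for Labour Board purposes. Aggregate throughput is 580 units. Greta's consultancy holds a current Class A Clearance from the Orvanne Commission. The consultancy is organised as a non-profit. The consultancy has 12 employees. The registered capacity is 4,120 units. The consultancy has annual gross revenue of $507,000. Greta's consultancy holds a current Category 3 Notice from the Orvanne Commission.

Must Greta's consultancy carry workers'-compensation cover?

No — exception (d) applies; Greta's consultancy is not required to carry workers'-compensation cover.

Exception (a) fails — no current General Clearance is held.
Exception (b) fails — some employees are paid on commission.
Exception (c) does not apply: employees are paid cash wages.
Exception (d): the baseline figure is 488, below the 618 limit; the employer is a non-profit — every condition holds. Under paragraphs (g)–(l): (g) applies (the consultancy is classified under the construction sector), but is displaced by (h): (h) operates against (g): at least one employee exceeds 30 hours/week. (i) operates (a current Class A Clearance is held), but yields to (j): (j) operates — a current Standing Exemption Letter is held. (k), which would lift (j), is not engaged — there is no Standing Registration in force. Exception (d) stands.
Exception (e)'s conditions are all satisfied: every employee is an immediate family member; the employer's headcount is 12, less than the 13 limit. However, paragraph (m) must be considered: (m) applies — a current Category 3 Notice is held. (e) is therefore removed.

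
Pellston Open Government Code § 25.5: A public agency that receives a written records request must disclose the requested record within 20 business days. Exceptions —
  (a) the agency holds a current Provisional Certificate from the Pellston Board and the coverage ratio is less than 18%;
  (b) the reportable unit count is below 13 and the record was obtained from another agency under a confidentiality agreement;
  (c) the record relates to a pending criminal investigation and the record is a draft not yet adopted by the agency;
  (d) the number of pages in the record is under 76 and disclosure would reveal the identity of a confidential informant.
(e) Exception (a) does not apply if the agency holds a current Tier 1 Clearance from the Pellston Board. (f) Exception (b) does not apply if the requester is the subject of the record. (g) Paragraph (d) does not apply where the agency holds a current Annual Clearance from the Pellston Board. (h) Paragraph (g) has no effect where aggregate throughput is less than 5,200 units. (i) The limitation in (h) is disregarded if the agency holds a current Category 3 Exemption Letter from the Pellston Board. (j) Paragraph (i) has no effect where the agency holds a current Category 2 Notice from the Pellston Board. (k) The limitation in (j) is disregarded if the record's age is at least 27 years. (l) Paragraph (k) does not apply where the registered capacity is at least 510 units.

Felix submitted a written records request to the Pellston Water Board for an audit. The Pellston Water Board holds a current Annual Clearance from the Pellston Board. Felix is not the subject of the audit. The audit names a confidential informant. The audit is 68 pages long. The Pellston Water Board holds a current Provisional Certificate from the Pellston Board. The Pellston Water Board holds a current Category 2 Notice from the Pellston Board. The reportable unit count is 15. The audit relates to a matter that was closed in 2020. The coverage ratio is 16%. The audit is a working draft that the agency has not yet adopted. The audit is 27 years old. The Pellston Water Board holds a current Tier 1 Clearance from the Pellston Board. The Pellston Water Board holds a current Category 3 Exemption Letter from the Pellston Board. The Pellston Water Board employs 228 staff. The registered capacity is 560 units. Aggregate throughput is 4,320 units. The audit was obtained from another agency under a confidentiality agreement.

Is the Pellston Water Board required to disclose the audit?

No — exception (d) applies; the Pellston Water Board is not required to disclose the audit.

Exception (a): a current Provisional Certificate is held; the coverage ratio is 16%, less than the 18% limit — every condition holds. But applying paragraph (e): (e) operates against (a): a current Tier 1 Clearance is held. So (a) is unavailable.
Exception (b) does not apply: the reportable unit count is 15, not below 13.
Exception (c) fails — the audit relates to a closed matter.
Exception (d)'s conditions are all satisfied: the number of pages in the record is 68, under the 76 limit; the audit names a confidential informant. As to paragraphs (g)–(l): (g) applies (a current Annual Clearance is held), but is set aside by (h): (h) operates against (g): aggregate throughput is 4,320 units, less than the 5,200 units limit. (i) would limit (h) — a current Category 3 Exemption Letter is held — but (j) sets (i) aside: (j) operates against (i): a current Category 2 Notice is held. (k) operates (the record's age is 27 years, meeting the 27 years threshold), but yields to (l): (l) applies — the registered capacity is 560 units, meeting the 510 units threshold. (d) remains available.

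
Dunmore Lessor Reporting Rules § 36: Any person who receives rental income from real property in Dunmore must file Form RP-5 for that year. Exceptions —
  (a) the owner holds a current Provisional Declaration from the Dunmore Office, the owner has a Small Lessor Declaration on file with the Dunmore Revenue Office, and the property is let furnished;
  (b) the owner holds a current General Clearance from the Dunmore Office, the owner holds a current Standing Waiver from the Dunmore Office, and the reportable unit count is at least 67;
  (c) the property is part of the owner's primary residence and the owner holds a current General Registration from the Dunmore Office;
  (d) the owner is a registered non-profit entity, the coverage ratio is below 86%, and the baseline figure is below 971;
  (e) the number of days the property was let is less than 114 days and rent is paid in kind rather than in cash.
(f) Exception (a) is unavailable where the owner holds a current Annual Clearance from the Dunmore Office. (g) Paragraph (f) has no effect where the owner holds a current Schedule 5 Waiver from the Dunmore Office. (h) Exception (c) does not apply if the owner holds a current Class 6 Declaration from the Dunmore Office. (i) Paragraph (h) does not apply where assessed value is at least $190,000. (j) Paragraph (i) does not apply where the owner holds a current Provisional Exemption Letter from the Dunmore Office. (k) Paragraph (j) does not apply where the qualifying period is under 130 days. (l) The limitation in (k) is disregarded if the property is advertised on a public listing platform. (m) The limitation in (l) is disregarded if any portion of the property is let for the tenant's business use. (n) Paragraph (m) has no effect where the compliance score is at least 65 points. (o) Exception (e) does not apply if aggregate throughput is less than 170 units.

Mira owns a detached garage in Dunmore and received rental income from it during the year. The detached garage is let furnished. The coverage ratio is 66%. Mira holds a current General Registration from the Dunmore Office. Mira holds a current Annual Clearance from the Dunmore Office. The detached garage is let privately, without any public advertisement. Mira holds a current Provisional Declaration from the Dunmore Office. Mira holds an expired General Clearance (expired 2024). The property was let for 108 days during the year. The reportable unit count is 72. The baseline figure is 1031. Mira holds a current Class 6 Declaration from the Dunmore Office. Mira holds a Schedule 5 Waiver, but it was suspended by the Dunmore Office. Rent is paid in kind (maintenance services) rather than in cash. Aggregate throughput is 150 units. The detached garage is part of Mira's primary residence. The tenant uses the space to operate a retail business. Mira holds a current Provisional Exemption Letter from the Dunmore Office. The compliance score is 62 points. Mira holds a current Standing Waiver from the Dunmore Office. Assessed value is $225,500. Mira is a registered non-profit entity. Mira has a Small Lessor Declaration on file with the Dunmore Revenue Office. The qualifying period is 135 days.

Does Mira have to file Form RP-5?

Yes — Mira must file Form RP-5.

Exception (a): a current Provisional Declaration is held; a Small Lessor Declaration is on file; the property is let furnished — every condition holds. But: (f) is triggered — a current Annual Clearance is held. (g) is not engaged (there is no Schedule 5 Waiver in force), so (f) stands. (a) is therefore removed.
Exception (b) does not apply: there is no General Clearance in force.
Exception (c) is satisfied on its face — the detached garage is part of the primary residence; a current General Registration is held. But: (h) is engaged — a current Class 6 Declaration is held. (i) would limit (h) — assessed value is $225,500, meeting the $190,000 threshold — but (j) sets (i) aside: (j) operates against (i): a current Provisional Exemption Letter is held. (k), which would lift (j), is not engaged — the qualifying period is 135 days, not under 130 days. (c) is therefore removed.
Exception (d) fails — the baseline figure is 1,031, not below 971.
Exception (e) is satisfied on its face — the number of days the property was let is 108 days, less than the 114 days limit; rent is paid in kind. But: (o) applies — aggregate throughput is 150 units, less than the 170 units limit. (e) is therefore removed.
None of the exceptions is available; § 36 applies in full.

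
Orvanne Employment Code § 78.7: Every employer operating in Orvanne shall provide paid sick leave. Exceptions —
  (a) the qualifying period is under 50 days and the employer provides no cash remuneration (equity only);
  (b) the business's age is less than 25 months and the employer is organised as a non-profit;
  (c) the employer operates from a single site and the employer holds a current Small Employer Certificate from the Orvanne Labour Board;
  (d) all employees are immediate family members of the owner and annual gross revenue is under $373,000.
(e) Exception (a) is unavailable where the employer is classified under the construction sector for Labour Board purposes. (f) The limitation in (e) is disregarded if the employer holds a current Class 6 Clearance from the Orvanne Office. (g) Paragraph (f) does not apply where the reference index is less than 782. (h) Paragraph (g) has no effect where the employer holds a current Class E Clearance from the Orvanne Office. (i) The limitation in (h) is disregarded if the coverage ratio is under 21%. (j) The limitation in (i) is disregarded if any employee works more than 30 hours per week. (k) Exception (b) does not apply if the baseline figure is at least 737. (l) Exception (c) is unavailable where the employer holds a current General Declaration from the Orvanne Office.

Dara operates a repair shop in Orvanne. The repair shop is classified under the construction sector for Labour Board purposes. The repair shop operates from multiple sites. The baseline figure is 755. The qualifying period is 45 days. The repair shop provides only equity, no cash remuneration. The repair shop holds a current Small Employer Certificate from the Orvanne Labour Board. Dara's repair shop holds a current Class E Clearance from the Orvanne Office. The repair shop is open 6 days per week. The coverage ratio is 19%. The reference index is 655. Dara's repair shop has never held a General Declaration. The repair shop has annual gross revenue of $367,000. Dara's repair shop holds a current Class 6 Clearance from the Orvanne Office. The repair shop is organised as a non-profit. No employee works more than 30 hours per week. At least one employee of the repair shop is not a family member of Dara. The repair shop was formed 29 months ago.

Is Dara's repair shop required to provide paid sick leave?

All of (a)'s requirements are met (the qualifying period is 45 days, under the 50 days limit; remuneration is equity-only). However, paragraphs (e)–(j) must be considered: (e) applies — the repair shop is classified under the construction sector. (f) would limit (e) — a current Class 6 Clearance is held — but (g) sets (f) aside: (g) is triggered — the reference index is 655, less than the 782 limit. (h) would limit (g) — a current Class E Clearance is held — but (i) sets (h) aside: (i) operates against (h): the coverage ratio is 19%, under the 21% limit. (j), which would lift (i), does not operate here — no employee exceeds 30 hours/week. So (a) is unavailable.
Exception (b) requires that the business's age is less than 25 months; but the business's age is 29 months, not less than 25 months, so (b) is unavailable.
Exception (c) fails — the employer operates from multiple sites.
Exception (d) requires that all employees are immediate family members of the owner; but at least one employee is not a family member, so (d) is unavailable.
Every exception is unavailable, so the rule governs.

Yes — Dara's repair shop must provide paid sick leave.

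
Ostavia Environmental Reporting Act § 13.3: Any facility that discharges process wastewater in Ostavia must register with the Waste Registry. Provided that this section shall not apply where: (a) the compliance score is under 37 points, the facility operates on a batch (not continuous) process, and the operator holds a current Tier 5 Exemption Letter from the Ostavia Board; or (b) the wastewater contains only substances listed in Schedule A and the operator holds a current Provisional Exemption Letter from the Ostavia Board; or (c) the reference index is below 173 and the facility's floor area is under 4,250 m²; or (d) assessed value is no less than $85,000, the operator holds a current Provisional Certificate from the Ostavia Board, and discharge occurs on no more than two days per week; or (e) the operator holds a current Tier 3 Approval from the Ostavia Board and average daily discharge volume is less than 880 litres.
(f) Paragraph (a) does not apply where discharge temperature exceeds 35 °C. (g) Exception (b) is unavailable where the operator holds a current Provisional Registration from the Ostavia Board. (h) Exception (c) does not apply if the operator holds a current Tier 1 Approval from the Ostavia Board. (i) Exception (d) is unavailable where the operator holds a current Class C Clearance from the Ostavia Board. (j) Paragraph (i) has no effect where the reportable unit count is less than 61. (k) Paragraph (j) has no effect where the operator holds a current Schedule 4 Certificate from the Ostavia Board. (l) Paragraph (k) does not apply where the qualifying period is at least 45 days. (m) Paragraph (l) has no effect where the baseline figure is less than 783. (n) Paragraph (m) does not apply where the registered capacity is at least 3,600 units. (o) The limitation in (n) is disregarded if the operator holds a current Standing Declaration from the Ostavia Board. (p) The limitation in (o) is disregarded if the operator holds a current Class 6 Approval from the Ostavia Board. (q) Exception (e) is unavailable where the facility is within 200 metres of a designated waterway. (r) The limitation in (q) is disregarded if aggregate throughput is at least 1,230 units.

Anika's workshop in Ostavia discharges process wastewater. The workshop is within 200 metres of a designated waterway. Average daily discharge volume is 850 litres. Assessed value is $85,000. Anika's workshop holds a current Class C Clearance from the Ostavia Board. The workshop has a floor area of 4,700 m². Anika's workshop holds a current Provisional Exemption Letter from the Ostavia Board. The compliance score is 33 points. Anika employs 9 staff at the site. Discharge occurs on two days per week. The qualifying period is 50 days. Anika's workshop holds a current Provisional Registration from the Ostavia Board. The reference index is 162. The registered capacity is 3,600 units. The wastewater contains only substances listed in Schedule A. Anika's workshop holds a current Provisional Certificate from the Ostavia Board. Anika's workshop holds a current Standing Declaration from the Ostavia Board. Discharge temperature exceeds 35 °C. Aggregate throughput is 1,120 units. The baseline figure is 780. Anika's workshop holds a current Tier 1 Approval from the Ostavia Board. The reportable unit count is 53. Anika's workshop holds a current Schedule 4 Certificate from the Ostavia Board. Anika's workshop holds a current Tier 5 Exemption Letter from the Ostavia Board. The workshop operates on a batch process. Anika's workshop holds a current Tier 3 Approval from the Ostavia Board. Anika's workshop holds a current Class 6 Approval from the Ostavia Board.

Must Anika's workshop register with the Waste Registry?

All of (a)'s requirements are met (the compliance score is 33 points, under the 37 points limit; the facility operates on a batch process; a current Tier 5 Exemption Letter is held). Turning to paragraph (f): (f) operates against (a): discharge temperature exceeds 35 °C. So (a) is unavailable.
Exception (b) is satisfied on its face — the wastewater is Schedule-A-only; a current Provisional Exemption Letter is held. Turning to paragraph (g): (g) operates against (b): a current Provisional Registration is held. So (b) is unavailable.
Exception (c) requires that the facility's floor area is under 4,250 m²; but the facility's floor area is 4,700 m², not under 4,250 m², so (c) is unavailable.
Exception (d): assessed value is $85,000, meeting the $85,000 threshold; a current Provisional Certificate is held; discharge occurs on no more than two days per week — every condition holds. Under paragraphs (i)–(p): (i) is engaged (a current Class C Clearance is held), but is itself disapplied by (j): (j) operates — the reportable unit count is 53, less than the 61 limit. (k) is triggered (a current Schedule 4 Certificate is held), but yields to (l): (l) operates against (k): the qualifying period is 50 days, meeting the 45 days threshold. (m) would limit (l) — the baseline figure is 780, less than the 783 limit — but (n) sets (m) aside: (n) operates against (m): the registered capacity is 3,600 units, meeting the 3,600 units threshold. (o) would limit (n) — a current Standing Declaration is held — but (p) sets (o) aside: (p) is engaged — a current Class 6 Approval is held. (d) remains available.
Exception (e): a current Tier 3 Approval is held; average daily discharge volume is 850 litres, less than the 880 litres limit — every condition holds. Turning to paragraphs (q)–(r): (q) operates against (e): the workshop is within 200 m of a designated waterway. (r), which would lift (q), is not triggered — aggregate throughput is 1,120 units, short of 1,230 units. (e) is therefore removed.

No — exception (d) applies; Anika's workshop is not required to register with the Waste Registry.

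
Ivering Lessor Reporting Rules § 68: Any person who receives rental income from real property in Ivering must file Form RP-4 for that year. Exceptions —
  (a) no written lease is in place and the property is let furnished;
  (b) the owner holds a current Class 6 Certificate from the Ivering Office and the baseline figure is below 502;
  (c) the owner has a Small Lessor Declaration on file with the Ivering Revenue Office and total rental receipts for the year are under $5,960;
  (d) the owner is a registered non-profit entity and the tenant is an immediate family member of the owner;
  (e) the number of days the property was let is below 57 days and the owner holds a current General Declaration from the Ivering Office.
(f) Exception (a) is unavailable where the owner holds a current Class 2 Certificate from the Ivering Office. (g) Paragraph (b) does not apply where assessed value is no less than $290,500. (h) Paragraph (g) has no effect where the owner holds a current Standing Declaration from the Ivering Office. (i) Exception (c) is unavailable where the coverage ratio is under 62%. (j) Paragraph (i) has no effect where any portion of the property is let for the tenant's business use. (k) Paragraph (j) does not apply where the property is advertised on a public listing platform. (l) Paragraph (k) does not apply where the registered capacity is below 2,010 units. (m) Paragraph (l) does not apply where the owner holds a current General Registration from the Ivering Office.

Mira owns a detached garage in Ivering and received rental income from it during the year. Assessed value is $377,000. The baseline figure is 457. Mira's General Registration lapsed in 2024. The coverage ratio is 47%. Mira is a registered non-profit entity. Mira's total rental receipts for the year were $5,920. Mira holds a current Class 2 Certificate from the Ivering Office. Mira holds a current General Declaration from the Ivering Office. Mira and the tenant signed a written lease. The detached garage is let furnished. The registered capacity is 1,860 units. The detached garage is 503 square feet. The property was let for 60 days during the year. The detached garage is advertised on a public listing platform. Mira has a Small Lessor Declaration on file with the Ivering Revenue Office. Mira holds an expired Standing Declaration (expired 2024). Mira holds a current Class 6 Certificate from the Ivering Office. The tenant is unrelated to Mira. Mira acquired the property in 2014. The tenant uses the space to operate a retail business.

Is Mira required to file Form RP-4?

No — exception (c) applies; Mira is not required to file Form RP-4.

Exception (a) fails — a written lease is in place.
Exception (b) is satisfied on its face — a current Class 6 Certificate is held; the baseline figure is 457, below the 502 limit. Turning to paragraphs (g)–(h): (g) is triggered — assessed value is $377,000, meeting the $290,500 threshold. (h) is inapplicable (no current Standing Declaration is held), so (g) stands. So (b) is unavailable.
All of (c)'s requirements are met (a Small Lessor Declaration is on file; total rental receipts for the year are $5,920, under the $5,960 limit). Considering the limiting provisions: (i) would limit (c) — the coverage ratio is 47%, under the 62% limit — but (j) sets (i) aside: (j) operates — the space is let for business use. (k) would limit (j) — the property is publicly advertised — but (l) sets (k) aside: (l) operates against (k): the registered capacity is 1,860 units, below the 2,010 units limit. (m) is inapplicable (the General Registration is not current), so (l) stands. (c) remains available.
Exception (d) does not apply: the tenant is unrelated to the owner.
Exception (e) fails — the number of days the property was let is 60 days, not below 57 days.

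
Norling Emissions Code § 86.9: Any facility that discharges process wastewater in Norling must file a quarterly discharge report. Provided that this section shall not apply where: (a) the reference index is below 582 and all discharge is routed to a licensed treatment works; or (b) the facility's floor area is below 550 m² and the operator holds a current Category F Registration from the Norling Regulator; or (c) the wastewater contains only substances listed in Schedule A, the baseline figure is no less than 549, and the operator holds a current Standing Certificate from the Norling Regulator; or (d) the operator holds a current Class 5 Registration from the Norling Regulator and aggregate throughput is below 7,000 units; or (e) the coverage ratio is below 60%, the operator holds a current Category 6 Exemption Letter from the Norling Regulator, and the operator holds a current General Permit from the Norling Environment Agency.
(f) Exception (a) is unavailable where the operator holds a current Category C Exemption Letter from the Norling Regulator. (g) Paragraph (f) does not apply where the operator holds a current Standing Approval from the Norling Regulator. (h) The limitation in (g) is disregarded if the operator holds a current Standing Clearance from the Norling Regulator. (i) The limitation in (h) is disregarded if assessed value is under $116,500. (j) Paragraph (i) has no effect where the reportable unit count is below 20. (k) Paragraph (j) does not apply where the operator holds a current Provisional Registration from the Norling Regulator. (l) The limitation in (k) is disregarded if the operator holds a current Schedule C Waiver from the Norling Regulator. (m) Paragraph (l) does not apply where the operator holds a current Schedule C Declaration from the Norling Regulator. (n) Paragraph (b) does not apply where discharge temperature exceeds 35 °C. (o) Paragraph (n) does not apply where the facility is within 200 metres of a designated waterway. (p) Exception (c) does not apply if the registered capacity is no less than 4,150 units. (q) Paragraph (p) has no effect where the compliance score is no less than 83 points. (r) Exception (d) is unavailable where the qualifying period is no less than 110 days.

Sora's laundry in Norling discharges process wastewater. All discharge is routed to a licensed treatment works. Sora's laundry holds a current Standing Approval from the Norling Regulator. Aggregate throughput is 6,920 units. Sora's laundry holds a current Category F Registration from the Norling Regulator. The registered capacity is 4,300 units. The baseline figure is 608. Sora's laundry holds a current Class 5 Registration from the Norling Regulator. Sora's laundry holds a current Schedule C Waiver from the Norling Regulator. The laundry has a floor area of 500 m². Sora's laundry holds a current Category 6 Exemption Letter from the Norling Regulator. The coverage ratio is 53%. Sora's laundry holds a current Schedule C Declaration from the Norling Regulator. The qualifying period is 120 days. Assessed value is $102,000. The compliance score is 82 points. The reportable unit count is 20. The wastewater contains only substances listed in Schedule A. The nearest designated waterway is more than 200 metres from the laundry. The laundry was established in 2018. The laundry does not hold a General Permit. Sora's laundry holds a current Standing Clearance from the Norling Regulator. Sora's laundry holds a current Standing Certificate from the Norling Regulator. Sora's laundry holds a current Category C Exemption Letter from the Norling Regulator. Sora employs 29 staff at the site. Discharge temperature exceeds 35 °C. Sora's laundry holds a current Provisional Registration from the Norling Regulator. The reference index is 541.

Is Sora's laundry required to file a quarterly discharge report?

No — exception (a) applies; Sora's laundry is not required to file a quarterly discharge report.

Exception (a): the reference index is 541, below the 582 limit; discharge is routed to a licensed treatment works — every condition holds. Applying paragraphs (f)–(m): (f) operates (a current Category C Exemption Letter is held), but is itself disapplied by (g): (g) operates against (f): a current Standing Approval is held. (h) would limit (g) — a current Standing Clearance is held — but (i) sets (h) aside: (i) operates against (h): assessed value is $102,000, under the $116,500 limit. (j), which would lift (i), is not triggered — the reportable unit count is 20, not below 20. Exception (a) stands.
Exception (b): the facility's floor area is 500 m², below the 550 m² limit; a current Category F Registration is held — every condition holds. But applying paragraphs (n)–(o): (n) operates against (b): discharge temperature exceeds 35 °C. (o) does not operate here (the laundry is more than 200 m from any designated waterway), so (n) stands. (b) is therefore removed.
Exception (c): the wastewater is Schedule-A-only; the baseline figure is 608, meeting the 549 threshold; a current Standing Certificate is held — every condition holds. But applying paragraphs (p)–(q): (p) applies — the registered capacity is 4,300 units, meeting the 4,150 units threshold. (q) is not triggered (the compliance score is 82 points, short of 83 points), so (p) stands. Exception (c) does not apply.
Exception (d): a current Class 5 Registration is held; aggregate throughput is 6,920 units, below the 7,000 units limit — every condition holds. However, paragraph (r) must be considered: (r) operates against (d): the qualifying period is 120 days, meeting the 110 days threshold. Exception (d) does not apply.
Exception (e) requires that the operator holds a current General Permit from the Norling Environment Agency; but no General Permit is held, so (e) is unavailable.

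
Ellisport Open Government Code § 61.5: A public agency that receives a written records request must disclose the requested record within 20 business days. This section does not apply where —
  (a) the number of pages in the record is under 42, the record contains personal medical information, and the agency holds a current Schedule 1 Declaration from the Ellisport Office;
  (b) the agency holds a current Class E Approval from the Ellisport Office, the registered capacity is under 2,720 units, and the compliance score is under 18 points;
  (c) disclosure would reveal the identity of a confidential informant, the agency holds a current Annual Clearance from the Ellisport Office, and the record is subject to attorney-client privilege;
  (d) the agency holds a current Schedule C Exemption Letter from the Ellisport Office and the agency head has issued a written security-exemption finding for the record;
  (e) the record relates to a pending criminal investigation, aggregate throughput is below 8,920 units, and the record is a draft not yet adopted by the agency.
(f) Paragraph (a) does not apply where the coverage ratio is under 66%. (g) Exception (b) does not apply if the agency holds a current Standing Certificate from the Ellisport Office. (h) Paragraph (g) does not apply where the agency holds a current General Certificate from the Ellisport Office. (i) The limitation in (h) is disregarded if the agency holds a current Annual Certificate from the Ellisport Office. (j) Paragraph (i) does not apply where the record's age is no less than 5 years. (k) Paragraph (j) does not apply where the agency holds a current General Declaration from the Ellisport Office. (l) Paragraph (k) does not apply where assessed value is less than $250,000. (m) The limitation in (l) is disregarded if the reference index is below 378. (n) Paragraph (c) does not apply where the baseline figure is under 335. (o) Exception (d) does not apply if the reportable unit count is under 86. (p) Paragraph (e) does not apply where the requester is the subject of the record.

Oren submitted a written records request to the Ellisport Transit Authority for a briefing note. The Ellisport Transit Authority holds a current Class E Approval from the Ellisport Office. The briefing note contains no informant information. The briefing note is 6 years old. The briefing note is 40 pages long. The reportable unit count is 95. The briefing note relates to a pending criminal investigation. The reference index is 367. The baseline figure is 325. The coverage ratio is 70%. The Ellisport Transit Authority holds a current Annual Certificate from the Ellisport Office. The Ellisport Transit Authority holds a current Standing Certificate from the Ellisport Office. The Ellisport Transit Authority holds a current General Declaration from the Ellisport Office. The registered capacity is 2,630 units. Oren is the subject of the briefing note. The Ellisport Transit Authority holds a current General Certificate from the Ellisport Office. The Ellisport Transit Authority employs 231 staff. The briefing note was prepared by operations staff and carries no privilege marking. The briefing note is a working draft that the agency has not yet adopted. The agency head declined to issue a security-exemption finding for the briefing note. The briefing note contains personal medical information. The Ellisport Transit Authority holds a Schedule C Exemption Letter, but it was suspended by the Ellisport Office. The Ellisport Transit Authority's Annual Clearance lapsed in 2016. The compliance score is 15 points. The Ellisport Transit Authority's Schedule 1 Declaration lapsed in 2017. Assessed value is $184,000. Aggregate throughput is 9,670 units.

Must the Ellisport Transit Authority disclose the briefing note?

Exception (a) fails — no current Schedule 1 Declaration is held.
Exception (b): a current Class E Approval is held; the registered capacity is 2,630 units, under the 2,720 units limit; the compliance score is 15 points, under the 18 points limit — every condition holds. However, paragraphs (g)–(m) must be considered: (g) operates — a current Standing Certificate is held. (h) applies (a current General Certificate is held), but is itself disapplied by (i): (i) operates against (h): a current Annual Certificate is held. (j) is triggered (the record's age is 6 years, meeting the 5 years threshold), but is set aside by (k): (k) operates — a current General Declaration is held. (l) would limit (k) — assessed value is $184,000, less than the $250,000 limit — but (m) sets (l) aside: (m) applies — the reference index is 367, below the 378 limit. Exception (b) does not apply.
Exception (c) requires that disclosure would reveal the identity of a confidential informant; but the briefing note contains no informant information, so (c) is unavailable.
Exception (d) fails — the Schedule C Exemption Letter is not current.
Exception (e) requires that aggregate throughput is below 8,920 units; but aggregate throughput is 9,670 units, not below 8,920 units, so (e) is unavailable.
No exception displaces § 61.5.

Yes — the Ellisport Transit Authority must disclose the briefing note.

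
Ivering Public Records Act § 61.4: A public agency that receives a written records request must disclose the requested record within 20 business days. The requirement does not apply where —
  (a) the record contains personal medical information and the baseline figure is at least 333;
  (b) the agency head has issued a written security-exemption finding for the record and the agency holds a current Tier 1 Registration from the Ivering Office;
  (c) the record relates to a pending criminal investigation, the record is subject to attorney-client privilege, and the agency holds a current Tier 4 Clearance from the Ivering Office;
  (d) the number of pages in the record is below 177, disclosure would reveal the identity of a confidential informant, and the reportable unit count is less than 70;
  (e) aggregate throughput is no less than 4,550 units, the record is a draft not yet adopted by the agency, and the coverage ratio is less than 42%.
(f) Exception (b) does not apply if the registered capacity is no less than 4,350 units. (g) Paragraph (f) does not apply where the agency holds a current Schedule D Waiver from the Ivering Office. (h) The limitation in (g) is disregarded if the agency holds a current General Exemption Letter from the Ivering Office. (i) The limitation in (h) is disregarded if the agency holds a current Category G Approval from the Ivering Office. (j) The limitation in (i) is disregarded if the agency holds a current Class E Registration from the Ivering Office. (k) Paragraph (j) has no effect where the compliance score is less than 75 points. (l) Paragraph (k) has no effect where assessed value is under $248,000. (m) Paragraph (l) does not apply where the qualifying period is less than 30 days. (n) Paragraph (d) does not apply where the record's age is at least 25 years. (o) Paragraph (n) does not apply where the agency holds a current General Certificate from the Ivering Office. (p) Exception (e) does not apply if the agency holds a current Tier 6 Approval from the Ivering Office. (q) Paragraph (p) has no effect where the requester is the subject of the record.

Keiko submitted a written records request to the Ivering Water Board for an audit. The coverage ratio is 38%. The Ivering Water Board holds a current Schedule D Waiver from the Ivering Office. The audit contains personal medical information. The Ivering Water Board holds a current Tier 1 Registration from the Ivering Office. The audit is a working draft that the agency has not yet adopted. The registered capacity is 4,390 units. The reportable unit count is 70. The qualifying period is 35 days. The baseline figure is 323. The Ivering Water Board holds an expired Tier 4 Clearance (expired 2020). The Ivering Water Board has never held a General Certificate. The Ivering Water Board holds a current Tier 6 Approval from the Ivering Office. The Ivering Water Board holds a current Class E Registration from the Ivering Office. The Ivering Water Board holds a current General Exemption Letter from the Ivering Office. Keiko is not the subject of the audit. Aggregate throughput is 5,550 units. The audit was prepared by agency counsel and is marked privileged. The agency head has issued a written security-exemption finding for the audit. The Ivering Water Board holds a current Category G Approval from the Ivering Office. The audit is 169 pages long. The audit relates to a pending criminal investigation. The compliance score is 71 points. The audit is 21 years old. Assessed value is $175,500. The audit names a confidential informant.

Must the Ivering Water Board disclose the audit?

Exception (a) requires that the baseline figure is at least 333; but the baseline figure is 323, short of 333, so (a) is unavailable.
Exception (b)'s conditions are all satisfied: a written security-exemption finding has been issued; a current Tier 1 Registration is held. But: (f) is engaged — the registered capacity is 4,390 units, meeting the 4,350 units threshold. (g) is engaged (a current Schedule D Waiver is held), but is displaced by (h): (h) operates — a current General Exemption Letter is held. (i) is engaged (a current Category G Approval is held), but is displaced by (j): (j) is triggered — a current Class E Registration is held. (k) is triggered (the compliance score is 71 points, less than the 75 points limit), but is itself disapplied by (l): (l) operates — assessed value is $175,500, under the $248,000 limit. (m) is inapplicable (the qualifying period is 35 days, not less than 30 days), so (l) stands. Exception (b) does not apply.
Exception (c) requires that the agency holds a current Tier 4 Clearance from the Ivering Office; but the Tier 4 Clearance is not current, so (c) is unavailable.
Exception (d) does not apply: the reportable unit count is 70, not less than 70.
Exception (e): aggregate throughput is 5,550 units, meeting the 4,550 units threshold; the audit is an unadopted draft; the coverage ratio is 38%, less than the 42% limit — every condition holds. Turning to paragraphs (p)–(q): (p) operates against (e): a current Tier 6 Approval is held. (q) is not engaged (Keiko is not the subject of the audit), so (p) stands. Exception (e) does not apply.
No exception applies. The general rule governs.

Yes — the Ivering Water Board must disclose the audit.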